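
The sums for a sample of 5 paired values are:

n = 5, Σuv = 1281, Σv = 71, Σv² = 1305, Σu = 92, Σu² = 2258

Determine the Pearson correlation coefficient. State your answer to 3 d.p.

r = (nΣuv − ΣuΣv) / √[(nΣu² − (Σu)²)(nΣv² − (Σv)²)]
Numerator: 5×1281 − 92×71 = -127
Denominator: √[(11290 − 8464)(6525 − 5041)] = √[2826 × 1484] = 2047.8730
r = -127 / 2047.8730 ≈ -0.062

-0.062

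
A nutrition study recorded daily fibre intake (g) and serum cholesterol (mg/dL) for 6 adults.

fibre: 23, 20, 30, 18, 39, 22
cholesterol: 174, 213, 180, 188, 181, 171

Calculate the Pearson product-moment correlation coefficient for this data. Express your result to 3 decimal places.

-0.298

n = 6, Σx = 152, Σy = 1107, Σx² = 4158, Σy² = 205391, Σxy = 27867
nΣxy − ΣxΣy = 167202 − 168264 = -1062
nΣx² − (Σx)² = 24948 − 23104 = 1844; nΣy² − (Σy)² = 1232346 − 1225449 = 6897
r = -1062 / √(1844 × 6897) = -1062 / 3566.2400 ≈ -0.298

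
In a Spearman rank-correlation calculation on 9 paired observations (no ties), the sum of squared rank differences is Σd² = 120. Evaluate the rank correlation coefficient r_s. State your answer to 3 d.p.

0.000

ρ = 1 − 6Σd² / [n(n²−1)] = 1 − 6×120 / (9×80)
  = 1 − 720/720 = 1 − 1.0000 ≈ 0.000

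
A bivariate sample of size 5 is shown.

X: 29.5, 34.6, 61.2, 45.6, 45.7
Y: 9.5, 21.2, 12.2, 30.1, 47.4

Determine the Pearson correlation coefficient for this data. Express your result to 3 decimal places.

0.111

n = 5, ΣX = 216.6, ΣY = 120.4, ΣX² = 9980.7, ΣY² = 3841.3, ΣXY = 5299.15
nΣXY − ΣXΣY = 26495.75 − 26078.64 = 417.11
nΣX² − (ΣX)² = 49903.5 − 46915.56 = 2987.94; nΣY² − (ΣY)² = 19206.5 − 14496.16 = 4710.34
r = 417.11 / √(2987.94 × 4710.34) = 417.11 / 3751.5614 ≈ 0.111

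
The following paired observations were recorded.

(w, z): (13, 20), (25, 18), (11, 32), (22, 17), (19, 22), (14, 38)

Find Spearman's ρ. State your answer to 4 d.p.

-0.6571

Rank w: 2, 6, 1, 5, 4, 3
Rank z: 3, 2, 5, 1, 4, 6
d = rank(w) − rank(z): -1, 4, -4, 4, 0, -3; Σd² = 58
ρ = 1 − 6Σd² / [n(n²−1)] = 1 − 6×58 / (6×35) = 1 − 348/210 ≈ -0.6571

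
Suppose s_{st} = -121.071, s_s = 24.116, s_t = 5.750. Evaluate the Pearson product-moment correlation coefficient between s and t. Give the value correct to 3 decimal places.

r = Cov(s,t) / (s_s · s_t) = -121.071 / (24.116 × 5.750)
  = -121.071 / 138.6670 ≈ -0.873

-0.873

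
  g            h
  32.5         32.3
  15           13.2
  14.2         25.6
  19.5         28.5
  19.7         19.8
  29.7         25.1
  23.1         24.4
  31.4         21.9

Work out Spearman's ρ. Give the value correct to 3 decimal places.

Rank g: 8, 2, 1, 3, 4, 6, 5, 7
Rank h: 8, 1, 6, 7, 2, 5, 4, 3
d = rank(g) − rank(h): 0, 1, -5, -4, 2, 1, 1, 4; Σd² = 64
ρ = 1 − 6Σd² / [n(n²−1)] = 1 − 6×64 / (8×63) = 1 − 384/504 ≈ 0.238

0.238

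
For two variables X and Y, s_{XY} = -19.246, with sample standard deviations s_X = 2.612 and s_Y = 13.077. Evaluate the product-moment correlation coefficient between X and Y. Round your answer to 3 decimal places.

-0.563

r = Cov(X,Y) / (s_X · s_Y) = -19.246 / (2.612 × 13.077)
  = -19.246 / 34.1571 ≈ -0.563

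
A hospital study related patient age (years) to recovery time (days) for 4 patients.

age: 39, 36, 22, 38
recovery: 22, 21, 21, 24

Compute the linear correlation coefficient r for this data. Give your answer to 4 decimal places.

n = 4, Σx = 135, Σy = 88, Σx² = 4745, Σy² = 1942, Σxy = 2988
nΣxy − ΣxΣy = 11952 − 11880 = 72
nΣx² − (Σx)² = 18980 − 18225 = 755; nΣy² − (Σy)² = 7768 − 7744 = 24
r = 72 / √(755 × 24) = 72 / 134.6105 ≈ 0.5349

0.5349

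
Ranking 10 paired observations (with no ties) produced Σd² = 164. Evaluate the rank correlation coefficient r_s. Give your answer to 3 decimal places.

ρ = 1 − 6Σd² / [n(n²−1)] = 1 − 6×164 / (10×99)
  = 1 − 984/990 = 1 − 0.9939 ≈ 0.006

0.006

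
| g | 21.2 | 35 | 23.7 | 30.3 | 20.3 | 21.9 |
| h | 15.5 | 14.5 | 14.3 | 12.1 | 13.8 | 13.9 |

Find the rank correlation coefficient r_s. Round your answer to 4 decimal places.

Rank g: 2, 6, 4, 5, 1, 3
Rank h: 6, 5, 4, 1, 2, 3
d = rank(g) − rank(h): -4, 1, 0, 4, -1, 0; Σd² = 34
ρ = 1 − 6Σd² / [n(n²−1)] = 1 − 6×34 / (6×35) = 1 − 204/210 ≈ 0.0286

0.0286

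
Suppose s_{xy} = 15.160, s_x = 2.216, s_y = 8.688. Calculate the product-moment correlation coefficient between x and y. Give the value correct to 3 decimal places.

0.787

r = Cov(x,y) / (s_x · s_y) = 15.160 / (2.216 × 8.688)
  = 15.160 / 19.2526 ≈ 0.787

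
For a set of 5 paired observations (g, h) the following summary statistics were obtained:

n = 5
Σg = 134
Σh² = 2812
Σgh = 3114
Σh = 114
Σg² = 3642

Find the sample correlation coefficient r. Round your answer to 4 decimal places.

0.5655

r = (nΣgh − ΣgΣh) / √[(nΣg² − (Σg)²)(nΣh² − (Σh)²)]
Numerator: 5×3114 − 134×114 = 294
Denominator: √[(18210 − 17956)(14060 − 12996)] = √[254 × 1064] = 519.8615
r = 294 / 519.8615 ≈ 0.5655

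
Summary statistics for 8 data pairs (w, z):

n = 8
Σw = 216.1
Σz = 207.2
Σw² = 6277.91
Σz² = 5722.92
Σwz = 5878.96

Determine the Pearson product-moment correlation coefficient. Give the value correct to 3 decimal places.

0.712

r = (nΣwz − ΣwΣz) / √[(nΣw² − (Σw)²)(nΣz² − (Σz)²)]
Numerator: 8×5878.96 − 216.1×207.2 = 2255.76
Denominator: √[(50223.28 − 46699.21)(45783.36 − 42931.84)] = √[3524.07 × 2851.52] = 3170.0088
r = 2255.76 / 3170.0088 ≈ 0.712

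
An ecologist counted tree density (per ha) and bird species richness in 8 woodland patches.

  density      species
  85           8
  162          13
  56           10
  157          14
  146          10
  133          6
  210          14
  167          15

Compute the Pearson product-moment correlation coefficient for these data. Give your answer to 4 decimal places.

0.6271

n = 8, Σx = 1116, Σy = 90, Σx² = 172248, Σy² = 1086, Σxy = 13247
nΣxy − ΣxΣy = 105976 − 100440 = 5536
nΣx² − (Σx)² = 1377984 − 1245456 = 132528; nΣy² − (Σy)² = 8688 − 8100 = 588
r = 5536 / √(132528 × 588) = 5536 / 8827.5967 ≈ 0.6271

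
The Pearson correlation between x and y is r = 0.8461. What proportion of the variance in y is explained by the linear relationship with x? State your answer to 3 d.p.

r² = (0.8461)² = 0.716

0.716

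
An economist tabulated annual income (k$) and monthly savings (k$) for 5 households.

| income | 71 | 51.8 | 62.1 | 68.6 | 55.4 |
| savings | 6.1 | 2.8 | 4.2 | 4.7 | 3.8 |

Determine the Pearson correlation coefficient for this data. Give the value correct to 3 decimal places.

0.934

n = 5, Σx = 308.9, Σy = 21.6, Σx² = 19355.77, Σy² = 99.22, Σxy = 1371.9
nΣxy − ΣxΣy = 6859.5 − 6672.24 = 187.26
nΣx² − (Σx)² = 96778.85 − 95419.21 = 1359.64; nΣy² − (Σy)² = 496.1 − 466.56 = 29.54
r = 187.26 / √(1359.64 × 29.54) = 187.26 / 200.4090 ≈ 0.934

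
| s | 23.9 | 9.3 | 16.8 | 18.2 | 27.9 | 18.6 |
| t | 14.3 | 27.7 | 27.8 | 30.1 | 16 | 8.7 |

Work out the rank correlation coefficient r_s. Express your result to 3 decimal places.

-0.543

Rank s: 5, 1, 2, 3, 6, 4
Rank t: 2, 4, 5, 6, 3, 1
d = rank(s) − rank(t): 3, -3, -3, -3, 3, 3; Σd² = 54
ρ = 1 − 6Σd² / [n(n²−1)] = 1 − 6×54 / (6×35) = 1 − 324/210 ≈ -0.543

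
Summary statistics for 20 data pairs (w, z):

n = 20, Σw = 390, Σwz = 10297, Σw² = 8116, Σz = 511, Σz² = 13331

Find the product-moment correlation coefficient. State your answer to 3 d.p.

r = (nΣwz − ΣwΣz) / √[(nΣw² − (Σw)²)(nΣz² − (Σz)²)]
Numerator: 20×10297 − 390×511 = 6650
Denominator: √[(162320 − 152100)(266620 − 261121)] = √[10220 × 5499] = 7496.6513
r = 6650 / 7496.6513 ≈ 0.887

0.887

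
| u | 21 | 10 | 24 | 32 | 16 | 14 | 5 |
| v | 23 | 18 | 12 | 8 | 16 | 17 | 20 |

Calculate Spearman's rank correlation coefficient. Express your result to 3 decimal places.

Rank u: 5, 2, 6, 7, 4, 3, 1
Rank v: 7, 5, 2, 1, 3, 4, 6
d = rank(u) − rank(v): -2, -3, 4, 6, 1, -1, -5; Σd² = 92
ρ = 1 − 6Σd² / [n(n²−1)] = 1 − 6×92 / (7×48) = 1 − 552/336 ≈ -0.643

-0.643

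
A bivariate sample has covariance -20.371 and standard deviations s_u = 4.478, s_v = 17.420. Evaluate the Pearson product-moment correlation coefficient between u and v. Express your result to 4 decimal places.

-0.2611

r = Cov(u,v) / (s_u · s_v) = -20.371 / (4.478 × 17.420)
  = -20.371 / 78.0068 ≈ -0.2611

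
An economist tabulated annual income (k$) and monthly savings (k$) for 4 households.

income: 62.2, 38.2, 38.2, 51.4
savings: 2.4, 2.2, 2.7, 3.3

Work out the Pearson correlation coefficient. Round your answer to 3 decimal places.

n = 4, Σx = 190, Σy = 10.6, Σx² = 9429.28, Σy² = 28.78, Σxy = 506.08
nΣxy − ΣxΣy = 2024.32 − 2014 = 10.32
nΣx² − (Σx)² = 37717.12 − 36100 = 1617.12; nΣy² − (Σy)² = 115.12 − 112.36 = 2.76
r = 10.32 / √(1617.12 × 2.76) = 10.32 / 66.8076 ≈ 0.154

0.154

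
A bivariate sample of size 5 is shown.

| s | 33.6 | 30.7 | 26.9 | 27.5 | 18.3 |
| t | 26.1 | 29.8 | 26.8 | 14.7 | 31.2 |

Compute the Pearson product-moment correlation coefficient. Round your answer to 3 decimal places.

-0.238

n = 5, Σs = 137, Σt = 128.6, Σs² = 3886.2, Σt² = 3477.02, Σst = 3487.95
nΣst − ΣsΣt = 17439.75 − 17618.2 = -178.45
nΣs² − (Σs)² = 19431 − 18769 = 662; nΣt² − (Σt)² = 17385.1 − 16537.96 = 847.14
r = -178.45 / √(662 × 847.14) = -178.45 / 748.8703 ≈ -0.238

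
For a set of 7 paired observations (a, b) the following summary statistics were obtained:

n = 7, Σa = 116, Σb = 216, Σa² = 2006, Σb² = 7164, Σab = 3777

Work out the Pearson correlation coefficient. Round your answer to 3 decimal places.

r = (nΣab − ΣaΣb) / √[(nΣa² − (Σa)²)(nΣb² − (Σb)²)]
Numerator: 7×3777 − 116×216 = 1383
Denominator: √[(14042 − 13456)(50148 − 46656)] = √[586 × 3492] = 1430.4936
r = 1383 / 1430.4936 ≈ 0.967

0.967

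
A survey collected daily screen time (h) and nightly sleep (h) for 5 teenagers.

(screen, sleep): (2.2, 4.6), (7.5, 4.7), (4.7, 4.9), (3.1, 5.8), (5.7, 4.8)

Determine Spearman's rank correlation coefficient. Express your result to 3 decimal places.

0.000

Rank screen: 1, 5, 3, 2, 4
Rank sleep: 1, 2, 4, 5, 3
d = rank(screen) − rank(sleep): 0, 3, -1, -3, 1; Σd² = 20
ρ = 1 − 6Σd² / [n(n²−1)] = 1 − 6×20 / (5×24) = 1 − 120/120 ≈ 0.000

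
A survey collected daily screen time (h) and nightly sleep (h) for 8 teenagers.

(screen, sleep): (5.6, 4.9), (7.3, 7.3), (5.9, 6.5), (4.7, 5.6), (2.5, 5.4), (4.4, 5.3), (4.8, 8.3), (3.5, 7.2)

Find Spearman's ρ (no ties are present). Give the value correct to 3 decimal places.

Rank screen: 6, 8, 7, 4, 1, 3, 5, 2
Rank sleep: 1, 7, 5, 4, 3, 2, 8, 6
d = rank(screen) − rank(sleep): 5, 1, 2, 0, -2, 1, -3, -4; Σd² = 60
ρ = 1 − 6Σd² / [n(n²−1)] = 1 − 6×60 / (8×63) = 1 − 360/504 ≈ 0.286

0.286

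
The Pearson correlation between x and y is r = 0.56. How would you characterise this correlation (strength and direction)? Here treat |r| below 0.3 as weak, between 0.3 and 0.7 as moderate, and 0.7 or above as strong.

moderate positive

r = 0.56 > 0 so the relationship is positive.
|r| = 0.56, which falls in the moderate range.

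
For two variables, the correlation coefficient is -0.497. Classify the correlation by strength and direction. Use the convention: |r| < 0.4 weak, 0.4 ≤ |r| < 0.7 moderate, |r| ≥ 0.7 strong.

r = -0.497 < 0 so the relationship is negative.
|r| = 0.497, which falls in the moderate range.

moderate negative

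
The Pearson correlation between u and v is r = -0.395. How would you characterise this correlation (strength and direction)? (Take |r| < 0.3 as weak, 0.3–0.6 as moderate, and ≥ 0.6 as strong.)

r = -0.395 < 0 so the relationship is negative.
|r| = 0.395, which falls in the moderate range.

moderate negative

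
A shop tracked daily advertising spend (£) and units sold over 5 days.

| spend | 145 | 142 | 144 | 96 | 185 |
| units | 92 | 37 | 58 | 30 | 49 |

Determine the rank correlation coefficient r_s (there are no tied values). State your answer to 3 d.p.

Rank spend: 4, 2, 3, 1, 5
Rank units: 5, 2, 4, 1, 3
d = rank(spend) − rank(units): -1, 0, -1, 0, 2; Σd² = 6
ρ = 1 − 6Σd² / [n(n²−1)] = 1 − 6×6 / (5×24) = 1 − 36/120 ≈ 0.700

0.700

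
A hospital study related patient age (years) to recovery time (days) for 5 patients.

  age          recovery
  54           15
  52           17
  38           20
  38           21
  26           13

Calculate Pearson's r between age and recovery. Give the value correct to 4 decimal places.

n = 5, Σx = 208, Σy = 86, Σx² = 9184, Σy² = 1524, Σxy = 3590
nΣxy − ΣxΣy = 17950 − 17888 = 62
nΣx² − (Σx)² = 45920 − 43264 = 2656; nΣy² − (Σy)² = 7620 − 7396 = 224
r = 62 / √(2656 × 224) = 62 / 771.3261 ≈ 0.0804

0.0804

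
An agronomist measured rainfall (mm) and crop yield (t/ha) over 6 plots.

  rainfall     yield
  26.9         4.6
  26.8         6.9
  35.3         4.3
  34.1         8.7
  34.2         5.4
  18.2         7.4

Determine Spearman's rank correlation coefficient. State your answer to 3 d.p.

Rank rainfall: 3, 2, 6, 4, 5, 1
Rank yield: 2, 4, 1, 6, 3, 5
d = rank(rainfall) − rank(yield): 1, -2, 5, -2, 2, -4; Σd² = 54
ρ = 1 − 6Σd² / [n(n²−1)] = 1 − 6×54 / (6×35) = 1 − 324/210 ≈ -0.543

-0.543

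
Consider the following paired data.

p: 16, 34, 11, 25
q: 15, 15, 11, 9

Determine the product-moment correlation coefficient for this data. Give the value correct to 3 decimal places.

0.230

n = 4, Σp = 86, Σq = 50, Σp² = 2158, Σq² = 652, Σpq = 1096
nΣpq − ΣpΣq = 4384 − 4300 = 84
nΣp² − (Σp)² = 8632 − 7396 = 1236; nΣq² − (Σq)² = 2608 − 2500 = 108
r = 84 / √(1236 × 108) = 84 / 365.3601 ≈ 0.230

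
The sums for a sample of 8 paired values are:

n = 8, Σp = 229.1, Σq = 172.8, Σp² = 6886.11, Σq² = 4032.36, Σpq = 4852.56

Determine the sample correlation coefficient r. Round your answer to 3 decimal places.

r = (nΣpq − ΣpΣq) / √[(nΣp² − (Σp)²)(nΣq² − (Σq)²)]
Numerator: 8×4852.56 − 229.1×172.8 = -768
Denominator: √[(55088.88 − 52486.81)(32258.88 − 29859.84)] = √[2602.07 × 2399.04] = 2498.4935
r = -768 / 2498.4935 ≈ -0.307

-0.307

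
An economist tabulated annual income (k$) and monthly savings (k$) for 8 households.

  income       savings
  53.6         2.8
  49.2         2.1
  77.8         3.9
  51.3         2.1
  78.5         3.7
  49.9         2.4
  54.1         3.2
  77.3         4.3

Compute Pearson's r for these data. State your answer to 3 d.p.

n = 8, Σx = 491.7, Σy = 24.5, Σx² = 31532.49, Σy² = 80.05, Σxy = 1580.27
nΣxy − ΣxΣy = 12642.16 − 12046.65 = 595.51
nΣx² − (Σx)² = 252259.92 − 241768.89 = 10491.03; nΣy² − (Σy)² = 640.4 − 600.25 = 40.15
r = 595.51 / √(10491.03 × 40.15) = 595.51 / 649.0107 ≈ 0.918

0.918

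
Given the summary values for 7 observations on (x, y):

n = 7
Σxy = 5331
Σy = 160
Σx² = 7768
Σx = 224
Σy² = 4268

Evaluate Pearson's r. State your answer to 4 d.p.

r = (nΣxy − ΣxΣy) / √[(nΣx² − (Σx)²)(nΣy² − (Σy)²)]
Numerator: 7×5331 − 224×160 = 1477
Denominator: √[(54376 − 50176)(29876 − 25600)] = √[4200 × 4276] = 4237.8296
r = 1477 / 4237.8296 ≈ 0.3485

0.3485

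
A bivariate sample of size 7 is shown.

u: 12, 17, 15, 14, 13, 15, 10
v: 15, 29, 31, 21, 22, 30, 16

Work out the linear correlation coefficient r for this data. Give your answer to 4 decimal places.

0.8629

n = 7, Σu = 96, Σv = 164, Σu² = 1348, Σv² = 4108, Σuv = 2328
nΣuv − ΣuΣv = 16296 − 15744 = 552
nΣu² − (Σu)² = 9436 − 9216 = 220; nΣv² − (Σv)² = 28756 − 26896 = 1860
r = 552 / √(220 × 1860) = 552 / 639.6874 ≈ 0.8629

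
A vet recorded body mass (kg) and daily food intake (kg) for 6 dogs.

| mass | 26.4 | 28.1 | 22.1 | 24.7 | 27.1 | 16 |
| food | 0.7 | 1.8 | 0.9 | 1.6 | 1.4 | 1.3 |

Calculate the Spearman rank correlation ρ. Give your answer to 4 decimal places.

Rank mass: 4, 6, 2, 3, 5, 1
Rank food: 1, 6, 2, 5, 4, 3
d = rank(mass) − rank(food): 3, 0, 0, -2, 1, -2; Σd² = 18
ρ = 1 − 6Σd² / [n(n²−1)] = 1 − 6×18 / (6×35) = 1 − 108/210 ≈ 0.4857

0.4857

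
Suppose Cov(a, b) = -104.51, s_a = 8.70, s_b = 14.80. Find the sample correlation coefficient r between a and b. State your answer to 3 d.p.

r = Cov(a,b) / (s_a · s_b) = -104.51 / (8.70 × 14.80)
  = -104.51 / 128.7600 ≈ -0.812

-0.812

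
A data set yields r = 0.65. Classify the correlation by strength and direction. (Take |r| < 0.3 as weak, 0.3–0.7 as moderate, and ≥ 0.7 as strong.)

moderate positive

r = 0.65 > 0 so the relationship is positive.
|r| = 0.65, which falls in the moderate range.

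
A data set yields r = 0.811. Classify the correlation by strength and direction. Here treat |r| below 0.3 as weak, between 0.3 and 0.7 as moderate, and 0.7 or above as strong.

r = 0.811 > 0 so the relationship is positive.
|r| = 0.811, which falls in the strong range.

strong positive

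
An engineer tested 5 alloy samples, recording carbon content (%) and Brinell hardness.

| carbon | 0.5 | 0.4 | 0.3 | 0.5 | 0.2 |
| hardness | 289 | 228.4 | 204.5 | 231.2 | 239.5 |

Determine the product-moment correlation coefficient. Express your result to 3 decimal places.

n = 5, Σx = 1.9, Σy = 1192.6, Σx² = 0.79, Σy² = 288321.5, Σxy = 460.71
nΣxy − ΣxΣy = 2303.55 − 2265.94 = 37.61
nΣx² − (Σx)² = 3.95 − 3.61 = 0.34; nΣy² − (Σy)² = 1441607.5 − 1422294.76 = 19312.74
r = 37.61 / √(0.34 × 19312.74) = 37.61 / 81.0329 ≈ 0.464

0.464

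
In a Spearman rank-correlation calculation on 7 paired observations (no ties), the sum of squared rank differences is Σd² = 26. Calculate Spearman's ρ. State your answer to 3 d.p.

ρ = 1 − 6Σd² / [n(n²−1)] = 1 − 6×26 / (7×48)
  = 1 − 156/336 = 1 − 0.4643 ≈ 0.536

0.536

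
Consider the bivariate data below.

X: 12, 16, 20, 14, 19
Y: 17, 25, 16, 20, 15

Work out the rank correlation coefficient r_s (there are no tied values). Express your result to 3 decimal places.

-0.500

Rank X: 1, 3, 5, 2, 4
Rank Y: 3, 5, 2, 4, 1
d = rank(X) − rank(Y): -2, -2, 3, -2, 3; Σd² = 30
ρ = 1 − 6Σd² / [n(n²−1)] = 1 − 6×30 / (5×24) = 1 − 180/120 ≈ -0.500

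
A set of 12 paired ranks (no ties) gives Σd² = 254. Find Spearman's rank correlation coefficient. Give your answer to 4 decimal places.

0.1119

ρ = 1 − 6Σd² / [n(n²−1)] = 1 − 6×254 / (12×143)
  = 1 − 1524/1716 = 1 − 0.88811 ≈ 0.1119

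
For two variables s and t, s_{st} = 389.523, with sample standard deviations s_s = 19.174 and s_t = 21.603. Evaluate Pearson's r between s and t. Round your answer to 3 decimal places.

0.940

r = Cov(s,t) / (s_s · s_t) = 389.523 / (19.174 × 21.603)
  = 389.523 / 414.2159 ≈ 0.940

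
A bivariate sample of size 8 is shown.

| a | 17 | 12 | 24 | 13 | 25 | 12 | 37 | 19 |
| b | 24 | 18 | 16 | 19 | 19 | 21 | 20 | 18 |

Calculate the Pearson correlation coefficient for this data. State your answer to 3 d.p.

-0.116

n = 8, Σa = 159, Σb = 155, Σa² = 3677, Σb² = 3043, Σab = 3064
nΣab − ΣaΣb = 24512 − 24645 = -133
nΣa² − (Σa)² = 29416 − 25281 = 4135; nΣb² − (Σb)² = 24344 − 24025 = 319
r = -133 / √(4135 × 319) = -133 / 1148.5056 ≈ -0.116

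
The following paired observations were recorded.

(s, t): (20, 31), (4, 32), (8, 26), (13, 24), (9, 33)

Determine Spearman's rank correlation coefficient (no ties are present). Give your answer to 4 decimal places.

Rank s: 5, 1, 2, 4, 3
Rank t: 3, 4, 2, 1, 5
d = rank(s) − rank(t): 2, -3, 0, 3, -2; Σd² = 26
ρ = 1 − 6Σd² / [n(n²−1)] = 1 − 6×26 / (5×24) = 1 − 156/120 ≈ -0.3000

-0.3000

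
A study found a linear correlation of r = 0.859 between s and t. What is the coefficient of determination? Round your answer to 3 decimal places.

r² = (0.859)² = 0.738

0.738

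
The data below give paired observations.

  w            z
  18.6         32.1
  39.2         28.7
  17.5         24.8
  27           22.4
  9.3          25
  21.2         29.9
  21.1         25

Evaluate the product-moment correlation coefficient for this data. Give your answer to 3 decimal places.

0.124

n = 7, Σw = 153.9, Σz = 187.9, Σw² = 3898.99, Σz² = 5114.91, Σwz = 4154.78
nΣwz − ΣwΣz = 29083.46 − 28917.81 = 165.65
nΣw² − (Σw)² = 27292.93 − 23685.21 = 3607.72; nΣz² − (Σz)² = 35804.37 − 35306.41 = 497.96
r = 165.65 / √(3607.72 × 497.96) = 165.65 / 1340.3359 ≈ 0.124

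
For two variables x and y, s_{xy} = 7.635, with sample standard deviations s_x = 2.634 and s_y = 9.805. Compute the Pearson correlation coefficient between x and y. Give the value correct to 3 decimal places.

0.296

r = Cov(x,y) / (s_x · s_y) = 7.635 / (2.634 × 9.805)
  = 7.635 / 25.8264 ≈ 0.296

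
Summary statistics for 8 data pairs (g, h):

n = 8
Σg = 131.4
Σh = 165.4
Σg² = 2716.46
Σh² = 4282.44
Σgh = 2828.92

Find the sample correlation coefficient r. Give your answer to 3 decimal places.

0.162

r = (nΣgh − ΣgΣh) / √[(nΣg² − (Σg)²)(nΣh² − (Σh)²)]
Numerator: 8×2828.92 − 131.4×165.4 = 897.8
Denominator: √[(21731.68 − 17265.96)(34259.52 − 27357.16)] = √[4465.72 × 6902.36] = 5551.9372
r = 897.8 / 5551.9372 ≈ 0.162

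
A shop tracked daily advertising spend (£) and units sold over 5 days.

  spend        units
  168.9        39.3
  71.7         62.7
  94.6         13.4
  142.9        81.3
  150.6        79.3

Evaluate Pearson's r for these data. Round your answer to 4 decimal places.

n = 5, Σx = 628.7, Σy = 276, Σx² = 85718.03, Σy² = 18553.52, Σxy = 35961.35
nΣxy − ΣxΣy = 179806.75 − 173521.2 = 6285.55
nΣx² − (Σx)² = 428590.15 − 395263.69 = 33326.46; nΣy² − (Σy)² = 92767.6 − 76176 = 16591.6
r = 6285.55 / √(33326.46 × 16591.6) = 6285.55 / 23514.6613 ≈ 0.2673

0.2673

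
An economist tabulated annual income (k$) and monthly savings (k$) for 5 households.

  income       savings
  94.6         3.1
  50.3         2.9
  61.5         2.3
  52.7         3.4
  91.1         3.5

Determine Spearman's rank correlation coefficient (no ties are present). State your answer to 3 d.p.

0.300

Rank income: 5, 1, 3, 2, 4
Rank savings: 3, 2, 1, 4, 5
d = rank(income) − rank(savings): 2, -1, 2, -2, -1; Σd² = 14
ρ = 1 − 6Σd² / [n(n²−1)] = 1 − 6×14 / (5×24) = 1 − 84/120 ≈ 0.300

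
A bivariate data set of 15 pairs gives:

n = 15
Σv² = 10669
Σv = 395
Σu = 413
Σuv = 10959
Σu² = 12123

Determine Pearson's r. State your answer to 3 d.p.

r = (nΣuv − ΣuΣv) / √[(nΣu² − (Σu)²)(nΣv² − (Σv)²)]
Numerator: 15×10959 − 413×395 = 1250
Denominator: √[(181845 − 170569)(160035 − 156025)] = √[11276 × 4010] = 6724.3409
r = 1250 / 6724.3409 ≈ 0.186

0.186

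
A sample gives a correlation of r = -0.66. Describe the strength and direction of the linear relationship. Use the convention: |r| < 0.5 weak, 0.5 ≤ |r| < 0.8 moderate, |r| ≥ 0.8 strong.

r = -0.66 < 0 so the relationship is negative.
|r| = 0.66, which falls in the moderate range.

moderate negative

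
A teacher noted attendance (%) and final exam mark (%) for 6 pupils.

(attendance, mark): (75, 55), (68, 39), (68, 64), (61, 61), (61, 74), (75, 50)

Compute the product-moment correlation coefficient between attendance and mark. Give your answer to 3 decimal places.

-0.555

n = 6, Σx = 408, Σy = 343, Σx² = 27940, Σy² = 20339, Σxy = 23114
nΣxy − ΣxΣy = 138684 − 139944 = -1260
nΣx² − (Σx)² = 167640 − 166464 = 1176; nΣy² − (Σy)² = 122034 − 117649 = 4385
r = -1260 / √(1176 × 4385) = -1260 / 2270.8501 ≈ -0.555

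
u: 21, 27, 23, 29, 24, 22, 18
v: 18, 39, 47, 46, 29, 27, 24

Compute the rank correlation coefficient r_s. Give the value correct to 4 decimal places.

Rank u: 2, 6, 4, 7, 5, 3, 1
Rank v: 1, 5, 7, 6, 4, 3, 2
d = rank(u) − rank(v): 1, 1, -3, 1, 1, 0, -1; Σd² = 14
ρ = 1 − 6Σd² / [n(n²−1)] = 1 − 6×14 / (7×48) = 1 − 84/336 ≈ 0.7500

0.7500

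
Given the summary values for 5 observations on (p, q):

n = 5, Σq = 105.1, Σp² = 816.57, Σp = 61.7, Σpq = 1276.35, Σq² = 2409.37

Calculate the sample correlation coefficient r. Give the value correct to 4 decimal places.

r = (nΣpq − ΣpΣq) / √[(nΣp² − (Σp)²)(nΣq² − (Σq)²)]
Numerator: 5×1276.35 − 61.7×105.1 = -102.92
Denominator: √[(4082.85 − 3806.89)(12046.85 − 11046.01)] = √[275.96 × 1000.84] = 525.5395
r = -102.92 / 525.5395 ≈ -0.1958

-0.1958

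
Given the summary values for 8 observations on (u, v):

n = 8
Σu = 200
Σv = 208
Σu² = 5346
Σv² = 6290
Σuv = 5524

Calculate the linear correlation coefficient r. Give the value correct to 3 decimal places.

0.587

r = (nΣuv − ΣuΣv) / √[(nΣu² − (Σu)²)(nΣv² − (Σv)²)]
Numerator: 8×5524 − 200×208 = 2592
Denominator: √[(42768 − 40000)(50320 − 43264)] = √[2768 × 7056] = 4419.3900
r = 2592 / 4419.3900 ≈ 0.587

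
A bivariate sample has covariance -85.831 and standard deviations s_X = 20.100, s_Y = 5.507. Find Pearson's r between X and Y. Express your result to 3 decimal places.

-0.775

r = Cov(X,Y) / (s_X · s_Y) = -85.831 / (20.100 × 5.507)
  = -85.831 / 110.6907 ≈ -0.775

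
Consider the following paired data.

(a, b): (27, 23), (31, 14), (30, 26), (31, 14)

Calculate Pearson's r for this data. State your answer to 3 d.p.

-0.619

n = 4, Σa = 119, Σb = 77, Σa² = 3551, Σb² = 1597, Σab = 2269
nΣab − ΣaΣb = 9076 − 9163 = -87
nΣa² − (Σa)² = 14204 − 14161 = 43; nΣb² − (Σb)² = 6388 − 5929 = 459
r = -87 / √(43 × 459) = -87 / 140.4884 ≈ -0.619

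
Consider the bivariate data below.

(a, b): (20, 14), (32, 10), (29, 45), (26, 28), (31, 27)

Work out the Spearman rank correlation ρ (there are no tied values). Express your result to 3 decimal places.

Rank a: 1, 5, 3, 2, 4
Rank b: 2, 1, 5, 4, 3
d = rank(a) − rank(b): -1, 4, -2, -2, 1; Σd² = 26
ρ = 1 − 6Σd² / [n(n²−1)] = 1 − 6×26 / (5×24) = 1 − 156/120 ≈ -0.300

-0.300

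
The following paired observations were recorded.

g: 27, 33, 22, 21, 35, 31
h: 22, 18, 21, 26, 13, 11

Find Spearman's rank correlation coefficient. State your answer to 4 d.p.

Rank g: 3, 5, 2, 1, 6, 4
Rank h: 5, 3, 4, 6, 2, 1
d = rank(g) − rank(h): -2, 2, -2, -5, 4, 3; Σd² = 62
ρ = 1 − 6Σd² / [n(n²−1)] = 1 − 6×62 / (6×35) = 1 − 372/210 ≈ -0.7714

-0.7714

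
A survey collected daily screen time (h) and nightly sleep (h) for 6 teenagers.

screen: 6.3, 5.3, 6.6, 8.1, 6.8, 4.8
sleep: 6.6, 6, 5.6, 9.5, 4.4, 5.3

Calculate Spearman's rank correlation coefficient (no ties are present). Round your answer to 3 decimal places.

0.257

Rank screen: 3, 2, 4, 6, 5, 1
Rank sleep: 5, 4, 3, 6, 1, 2
d = rank(screen) − rank(sleep): -2, -2, 1, 0, 4, -1; Σd² = 26
ρ = 1 − 6Σd² / [n(n²−1)] = 1 − 6×26 / (6×35) = 1 − 156/210 ≈ 0.257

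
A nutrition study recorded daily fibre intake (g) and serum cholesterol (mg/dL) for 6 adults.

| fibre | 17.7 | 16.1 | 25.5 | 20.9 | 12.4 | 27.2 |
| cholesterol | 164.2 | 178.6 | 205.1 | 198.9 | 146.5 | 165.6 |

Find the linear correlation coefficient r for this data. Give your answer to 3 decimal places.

n = 6, Σx = 119.8, Σy = 1058.9, Σx² = 2553.16, Σy² = 189372.43, Σxy = 21489.78
nΣxy − ΣxΣy = 128938.68 − 126856.22 = 2082.46
nΣx² − (Σx)² = 15318.96 − 14352.04 = 966.92; nΣy² − (Σy)² = 1136234.58 − 1121269.21 = 14965.37
r = 2082.46 / √(966.92 × 14965.37) = 2082.46 / 3803.9868 ≈ 0.547

0.547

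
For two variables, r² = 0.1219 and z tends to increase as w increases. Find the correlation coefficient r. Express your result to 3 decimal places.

0.349

|r| = √0.1219 = 0.349
The association is positive, so r = 0.349.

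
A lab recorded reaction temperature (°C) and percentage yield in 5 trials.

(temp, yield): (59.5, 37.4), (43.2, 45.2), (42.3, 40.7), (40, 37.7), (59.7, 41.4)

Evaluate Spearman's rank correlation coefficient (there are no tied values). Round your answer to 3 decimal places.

0.200

Rank temp: 4, 3, 2, 1, 5
Rank yield: 1, 5, 3, 2, 4
d = rank(temp) − rank(yield): 3, -2, -1, -1, 1; Σd² = 16
ρ = 1 − 6Σd² / [n(n²−1)] = 1 − 6×16 / (5×24) = 1 − 96/120 ≈ 0.200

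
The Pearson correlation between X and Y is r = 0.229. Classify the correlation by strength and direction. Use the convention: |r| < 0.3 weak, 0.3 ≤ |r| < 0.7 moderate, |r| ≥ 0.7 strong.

weak positive

r = 0.229 > 0 so the relationship is positive.
|r| = 0.229, which falls in the weak range.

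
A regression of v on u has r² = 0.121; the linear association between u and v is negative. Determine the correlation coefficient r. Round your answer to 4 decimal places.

-0.3479

|r| = √0.121 = 0.3479
The association is negative, so r = −0.3479.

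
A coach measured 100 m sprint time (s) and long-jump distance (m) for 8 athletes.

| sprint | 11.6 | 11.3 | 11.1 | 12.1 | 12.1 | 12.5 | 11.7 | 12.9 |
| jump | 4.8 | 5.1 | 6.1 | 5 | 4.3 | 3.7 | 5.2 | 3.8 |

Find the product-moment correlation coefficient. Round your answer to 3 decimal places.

-0.895

n = 8, Σx = 95.3, Σy = 38, Σx² = 1137.83, Σy² = 184.92, Σxy = 449.66
nΣxy − ΣxΣy = 3597.28 − 3621.4 = -24.12
nΣx² − (Σx)² = 9102.64 − 9082.09 = 20.55; nΣy² − (Σy)² = 1479.36 − 1444 = 35.36
r = -24.12 / √(20.55 × 35.36) = -24.12 / 26.9564 ≈ -0.895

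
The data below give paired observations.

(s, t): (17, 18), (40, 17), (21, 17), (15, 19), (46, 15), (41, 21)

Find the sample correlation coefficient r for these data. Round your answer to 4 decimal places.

n = 6, Σs = 180, Σt = 107, Σs² = 6352, Σt² = 1929, Σst = 3179
nΣst − ΣsΣt = 19074 − 19260 = -186
nΣs² − (Σs)² = 38112 − 32400 = 5712; nΣt² − (Σt)² = 11574 − 11449 = 125
r = -186 / √(5712 × 125) = -186 / 844.9852 ≈ -0.2201

-0.2201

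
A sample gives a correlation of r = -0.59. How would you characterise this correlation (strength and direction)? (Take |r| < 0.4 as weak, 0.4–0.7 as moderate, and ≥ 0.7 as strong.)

moderate negative

r = -0.59 < 0 so the relationship is negative.
|r| = 0.59, which falls in the moderate range.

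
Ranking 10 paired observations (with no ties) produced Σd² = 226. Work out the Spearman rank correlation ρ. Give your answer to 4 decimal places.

ρ = 1 − 6Σd² / [n(n²−1)] = 1 − 6×226 / (10×99)
  = 1 − 1356/990 = 1 − 1.36970 ≈ -0.3697

-0.3697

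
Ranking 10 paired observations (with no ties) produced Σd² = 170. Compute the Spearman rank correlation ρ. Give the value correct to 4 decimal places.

-0.0303

ρ = 1 − 6Σd² / [n(n²−1)] = 1 − 6×170 / (10×99)
  = 1 − 1020/990 = 1 − 1.03030 ≈ -0.0303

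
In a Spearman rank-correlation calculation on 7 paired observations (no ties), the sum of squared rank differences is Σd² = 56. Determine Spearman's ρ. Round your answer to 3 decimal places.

ρ = 1 − 6Σd² / [n(n²−1)] = 1 − 6×56 / (7×48)
  = 1 − 336/336 = 1 − 1.0000 ≈ 0.000

0.000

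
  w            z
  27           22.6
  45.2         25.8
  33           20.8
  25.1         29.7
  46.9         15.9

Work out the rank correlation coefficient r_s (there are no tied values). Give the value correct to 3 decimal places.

Rank w: 2, 4, 3, 1, 5
Rank z: 3, 4, 2, 5, 1
d = rank(w) − rank(z): -1, 0, 1, -4, 4; Σd² = 34
ρ = 1 − 6Σd² / [n(n²−1)] = 1 − 6×34 / (5×24) = 1 − 204/120 ≈ -0.700

-0.700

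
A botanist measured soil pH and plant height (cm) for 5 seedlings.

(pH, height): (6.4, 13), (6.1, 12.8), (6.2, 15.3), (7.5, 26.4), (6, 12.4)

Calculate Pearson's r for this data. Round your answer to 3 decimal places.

0.965

n = 5, Σx = 32.2, Σy = 79.9, Σx² = 208.86, Σy² = 1417.65, Σxy = 528.54
nΣxy − ΣxΣy = 2642.7 − 2572.78 = 69.92
nΣx² − (Σx)² = 1044.3 − 1036.84 = 7.46; nΣy² − (Σy)² = 7088.25 − 6384.01 = 704.24
r = 69.92 / √(7.46 × 704.24) = 69.92 / 72.4819 ≈ 0.965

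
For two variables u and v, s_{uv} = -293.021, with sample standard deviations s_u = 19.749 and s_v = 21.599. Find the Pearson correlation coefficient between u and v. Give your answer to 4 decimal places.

-0.6869

r = Cov(u,v) / (s_u · s_v) = -293.021 / (19.749 × 21.599)
  = -293.021 / 426.5587 ≈ -0.6869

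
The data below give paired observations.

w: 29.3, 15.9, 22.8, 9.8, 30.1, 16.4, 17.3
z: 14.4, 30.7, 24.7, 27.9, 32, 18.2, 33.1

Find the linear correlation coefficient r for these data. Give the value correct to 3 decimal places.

-0.249

n = 7, Σw = 141.6, Σz = 181, Σw² = 3201.44, Σz² = 4989.2, Σwz = 3580.94
nΣwz − ΣwΣz = 25066.58 − 25629.6 = -563.02
nΣw² − (Σw)² = 22410.08 − 20050.56 = 2359.52; nΣz² − (Σz)² = 34924.4 − 32761 = 2163.4
r = -563.02 / √(2359.52 × 2163.4) = -563.02 / 2259.3330 ≈ -0.249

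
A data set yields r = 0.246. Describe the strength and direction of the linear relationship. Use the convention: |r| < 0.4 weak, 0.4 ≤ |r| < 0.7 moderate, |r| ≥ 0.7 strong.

weak positive

r = 0.246 > 0 so the relationship is positive.
|r| = 0.246, which falls in the weak range.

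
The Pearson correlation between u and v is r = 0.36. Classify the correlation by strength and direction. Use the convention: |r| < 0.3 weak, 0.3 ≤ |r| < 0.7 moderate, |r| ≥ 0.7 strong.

moderate positive

r = 0.36 > 0 so the relationship is positive.
|r| = 0.36, which falls in the moderate range.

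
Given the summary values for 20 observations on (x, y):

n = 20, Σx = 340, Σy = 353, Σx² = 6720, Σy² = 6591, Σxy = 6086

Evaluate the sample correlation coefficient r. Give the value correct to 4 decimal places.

r = (nΣxy − ΣxΣy) / √[(nΣx² − (Σx)²)(nΣy² − (Σy)²)]
Numerator: 20×6086 − 340×353 = 1700
Denominator: √[(134400 − 115600)(131820 − 124609)] = √[18800 × 7211] = 11643.3157
r = 1700 / 11643.3157 ≈ 0.1460

0.1460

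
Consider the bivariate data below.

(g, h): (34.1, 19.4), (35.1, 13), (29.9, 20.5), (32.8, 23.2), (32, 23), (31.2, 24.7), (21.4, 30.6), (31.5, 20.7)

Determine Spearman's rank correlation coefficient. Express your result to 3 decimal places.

Rank g: 7, 8, 2, 6, 5, 3, 1, 4
Rank h: 2, 1, 3, 6, 5, 7, 8, 4
d = rank(g) − rank(h): 5, 7, -1, 0, 0, -4, -7, 0; Σd² = 140
ρ = 1 − 6Σd² / [n(n²−1)] = 1 − 6×140 / (8×63) = 1 − 840/504 ≈ -0.667

-0.667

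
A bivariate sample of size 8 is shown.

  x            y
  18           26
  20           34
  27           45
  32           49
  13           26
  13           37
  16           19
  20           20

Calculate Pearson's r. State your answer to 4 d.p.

0.7030

n = 8, Σx = 159, Σy = 256, Σx² = 3471, Σy² = 9064, Σxy = 5454
nΣxy − ΣxΣy = 43632 − 40704 = 2928
nΣx² − (Σx)² = 27768 − 25281 = 2487; nΣy² − (Σy)² = 72512 − 65536 = 6976
r = 2928 / √(2487 × 6976) = 2928 / 4165.2505 ≈ 0.7030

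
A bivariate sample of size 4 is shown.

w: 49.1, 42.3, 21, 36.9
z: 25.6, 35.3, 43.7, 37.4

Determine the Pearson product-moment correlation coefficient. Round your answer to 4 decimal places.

-0.9359

n = 4, Σw = 149.3, Σz = 142, Σw² = 6002.71, Σz² = 5209.9, Σwz = 5047.91
nΣwz − ΣwΣz = 20191.64 − 21200.6 = -1008.96
nΣw² − (Σw)² = 24010.84 − 22290.49 = 1720.35; nΣz² − (Σz)² = 20839.6 − 20164 = 675.6
r = -1008.96 / √(1720.35 × 675.6) = -1008.96 / 1078.0856 ≈ -0.9359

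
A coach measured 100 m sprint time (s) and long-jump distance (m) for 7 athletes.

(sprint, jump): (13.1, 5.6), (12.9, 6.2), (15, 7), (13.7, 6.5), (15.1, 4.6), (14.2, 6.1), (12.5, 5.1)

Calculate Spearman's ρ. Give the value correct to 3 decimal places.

Rank sprint: 3, 2, 6, 4, 7, 5, 1
Rank jump: 3, 5, 7, 6, 1, 4, 2
d = rank(sprint) − rank(jump): 0, -3, -1, -2, 6, 1, -1; Σd² = 52
ρ = 1 − 6Σd² / [n(n²−1)] = 1 − 6×52 / (7×48) = 1 − 312/336 ≈ 0.071

0.071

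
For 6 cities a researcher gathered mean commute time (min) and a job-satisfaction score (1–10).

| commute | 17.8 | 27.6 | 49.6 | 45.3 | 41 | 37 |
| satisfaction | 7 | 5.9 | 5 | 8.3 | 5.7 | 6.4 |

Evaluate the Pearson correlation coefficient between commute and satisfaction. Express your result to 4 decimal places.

-0.1693

n = 6, Σx = 218.3, Σy = 38.3, Σx² = 8640.85, Σy² = 251.15, Σxy = 1381.93
nΣxy − ΣxΣy = 8291.58 − 8360.89 = -69.31
nΣx² − (Σx)² = 51845.1 − 47654.89 = 4190.21; nΣy² − (Σy)² = 1506.9 − 1466.89 = 40.01
r = -69.31 / √(4190.21 × 40.01) = -69.31 / 409.4512 ≈ -0.1693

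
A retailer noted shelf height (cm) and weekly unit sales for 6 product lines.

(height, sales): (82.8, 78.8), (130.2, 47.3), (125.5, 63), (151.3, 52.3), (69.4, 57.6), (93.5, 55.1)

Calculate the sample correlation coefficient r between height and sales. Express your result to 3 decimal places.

n = 6, Σx = 652.7, Σy = 354.1, Σx² = 76008.43, Σy² = 21504.79, Σxy = 37651.88
nΣxy − ΣxΣy = 225911.28 − 231121.07 = -5209.79
nΣx² − (Σx)² = 456050.58 − 426017.29 = 30033.29; nΣy² − (Σy)² = 129028.74 − 125386.81 = 3641.93
r = -5209.79 / √(30033.29 × 3641.93) = -5209.79 / 10458.4483 ≈ -0.498

-0.498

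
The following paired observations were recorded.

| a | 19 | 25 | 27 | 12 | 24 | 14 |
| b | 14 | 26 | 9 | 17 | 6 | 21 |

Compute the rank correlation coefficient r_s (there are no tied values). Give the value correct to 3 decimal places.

-0.257

Rank a: 3, 5, 6, 1, 4, 2
Rank b: 3, 6, 2, 4, 1, 5
d = rank(a) − rank(b): 0, -1, 4, -3, 3, -3; Σd² = 44
ρ = 1 − 6Σd² / [n(n²−1)] = 1 − 6×44 / (6×35) = 1 − 264/210 ≈ -0.257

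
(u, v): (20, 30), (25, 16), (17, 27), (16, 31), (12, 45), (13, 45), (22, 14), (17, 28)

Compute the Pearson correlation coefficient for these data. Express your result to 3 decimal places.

-0.924

n = 8, Σu = 142, Σv = 236, Σu² = 2656, Σv² = 7876, Σuv = 3864
nΣuv − ΣuΣv = 30912 − 33512 = -2600
nΣu² − (Σu)² = 21248 − 20164 = 1084; nΣv² − (Σv)² = 63008 − 55696 = 7312
r = -2600 / √(1084 × 7312) = -2600 / 2815.3522 ≈ -0.924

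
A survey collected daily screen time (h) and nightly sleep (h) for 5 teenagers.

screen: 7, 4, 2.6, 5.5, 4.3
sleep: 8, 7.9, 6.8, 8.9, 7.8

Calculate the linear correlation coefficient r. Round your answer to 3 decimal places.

0.683

n = 5, Σx = 23.4, Σy = 39.4, Σx² = 120.5, Σy² = 312.7, Σxy = 187.77
nΣxy − ΣxΣy = 938.85 − 921.96 = 16.89
nΣx² − (Σx)² = 602.5 − 547.56 = 54.94; nΣy² − (Σy)² = 1563.5 − 1552.36 = 11.14
r = 16.89 / √(54.94 × 11.14) = 16.89 / 24.7393 ≈ 0.683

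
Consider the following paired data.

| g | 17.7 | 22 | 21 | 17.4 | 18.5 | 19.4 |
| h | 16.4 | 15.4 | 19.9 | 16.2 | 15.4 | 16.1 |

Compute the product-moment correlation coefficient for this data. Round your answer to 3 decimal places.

0.281

n = 6, Σg = 116, Σh = 99.4, Σg² = 2259.66, Σh² = 1660.94, Σgh = 1926.1
nΣgh − ΣgΣh = 11556.6 − 11530.4 = 26.2
nΣg² − (Σg)² = 13557.96 − 13456 = 101.96; nΣh² − (Σh)² = 9965.64 − 9880.36 = 85.28
r = 26.2 / √(101.96 × 85.28) = 26.2 / 93.2478 ≈ 0.281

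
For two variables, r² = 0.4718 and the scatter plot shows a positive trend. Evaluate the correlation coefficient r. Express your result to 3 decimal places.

|r| = √0.4718 = 0.687
The association is positive, so r = 0.687.

0.687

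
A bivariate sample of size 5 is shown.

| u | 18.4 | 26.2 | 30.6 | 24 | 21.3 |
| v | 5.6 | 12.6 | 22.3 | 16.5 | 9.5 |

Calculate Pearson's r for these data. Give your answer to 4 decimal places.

n = 5, Σu = 120.5, Σv = 66.5, Σu² = 2991.05, Σv² = 1049.91, Σuv = 1713.89
nΣuv − ΣuΣv = 8569.45 − 8013.25 = 556.2
nΣu² − (Σu)² = 14955.25 − 14520.25 = 435; nΣv² − (Σv)² = 5249.55 − 4422.25 = 827.3
r = 556.2 / √(435 × 827.3) = 556.2 / 599.8962 ≈ 0.9272

0.9272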